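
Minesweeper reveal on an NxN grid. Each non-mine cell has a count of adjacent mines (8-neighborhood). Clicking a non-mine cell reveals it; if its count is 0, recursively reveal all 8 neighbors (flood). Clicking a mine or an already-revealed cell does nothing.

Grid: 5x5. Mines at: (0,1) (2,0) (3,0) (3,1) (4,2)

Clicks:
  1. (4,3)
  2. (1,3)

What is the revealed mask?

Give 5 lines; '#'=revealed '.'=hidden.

Click 1 (4,3) count=1: revealed 1 new [(4,3)] -> total=1
Click 2 (1,3) count=0: revealed 13 new [(0,2) (0,3) (0,4) (1,2) (1,3) (1,4) (2,2) (2,3) (2,4) (3,2) (3,3) (3,4) (4,4)] -> total=14

Answer: ..###
..###
..###
..###
...##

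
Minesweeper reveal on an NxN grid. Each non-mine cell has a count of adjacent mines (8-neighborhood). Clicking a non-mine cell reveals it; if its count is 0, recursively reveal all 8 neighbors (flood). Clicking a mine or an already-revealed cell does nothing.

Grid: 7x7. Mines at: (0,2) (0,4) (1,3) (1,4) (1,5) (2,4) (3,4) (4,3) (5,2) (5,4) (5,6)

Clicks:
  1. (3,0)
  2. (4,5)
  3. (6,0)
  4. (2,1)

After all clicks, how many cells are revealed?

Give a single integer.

Click 1 (3,0) count=0: revealed 18 new [(0,0) (0,1) (1,0) (1,1) (1,2) (2,0) (2,1) (2,2) (3,0) (3,1) (3,2) (4,0) (4,1) (4,2) (5,0) (5,1) (6,0) (6,1)] -> total=18
Click 2 (4,5) count=3: revealed 1 new [(4,5)] -> total=19
Click 3 (6,0) count=0: revealed 0 new [(none)] -> total=19
Click 4 (2,1) count=0: revealed 0 new [(none)] -> total=19

Answer: 19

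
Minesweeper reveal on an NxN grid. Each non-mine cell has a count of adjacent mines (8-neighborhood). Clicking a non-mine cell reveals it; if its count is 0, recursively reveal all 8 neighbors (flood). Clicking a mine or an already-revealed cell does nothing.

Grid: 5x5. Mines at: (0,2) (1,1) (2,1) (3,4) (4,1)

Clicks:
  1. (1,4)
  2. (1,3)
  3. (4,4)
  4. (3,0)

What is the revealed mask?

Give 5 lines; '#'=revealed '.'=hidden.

Click 1 (1,4) count=0: revealed 6 new [(0,3) (0,4) (1,3) (1,4) (2,3) (2,4)] -> total=6
Click 2 (1,3) count=1: revealed 0 new [(none)] -> total=6
Click 3 (4,4) count=1: revealed 1 new [(4,4)] -> total=7
Click 4 (3,0) count=2: revealed 1 new [(3,0)] -> total=8

Answer: ...##
...##
...##
#....
....#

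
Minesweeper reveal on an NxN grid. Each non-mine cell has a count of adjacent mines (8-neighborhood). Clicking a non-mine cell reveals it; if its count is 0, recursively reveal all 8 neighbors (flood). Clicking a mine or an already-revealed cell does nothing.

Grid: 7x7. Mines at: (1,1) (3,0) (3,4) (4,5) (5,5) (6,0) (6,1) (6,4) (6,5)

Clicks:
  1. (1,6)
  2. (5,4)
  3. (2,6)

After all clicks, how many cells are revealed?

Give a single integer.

Answer: 18

Derivation:
Click 1 (1,6) count=0: revealed 17 new [(0,2) (0,3) (0,4) (0,5) (0,6) (1,2) (1,3) (1,4) (1,5) (1,6) (2,2) (2,3) (2,4) (2,5) (2,6) (3,5) (3,6)] -> total=17
Click 2 (5,4) count=4: revealed 1 new [(5,4)] -> total=18
Click 3 (2,6) count=0: revealed 0 new [(none)] -> total=18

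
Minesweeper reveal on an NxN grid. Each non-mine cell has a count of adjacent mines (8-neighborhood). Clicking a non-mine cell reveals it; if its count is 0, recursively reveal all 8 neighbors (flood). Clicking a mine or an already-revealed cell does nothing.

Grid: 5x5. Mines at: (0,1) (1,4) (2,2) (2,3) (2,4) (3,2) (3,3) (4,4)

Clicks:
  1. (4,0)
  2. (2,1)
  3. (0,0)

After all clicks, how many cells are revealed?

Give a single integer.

Click 1 (4,0) count=0: revealed 8 new [(1,0) (1,1) (2,0) (2,1) (3,0) (3,1) (4,0) (4,1)] -> total=8
Click 2 (2,1) count=2: revealed 0 new [(none)] -> total=8
Click 3 (0,0) count=1: revealed 1 new [(0,0)] -> total=9

Answer: 9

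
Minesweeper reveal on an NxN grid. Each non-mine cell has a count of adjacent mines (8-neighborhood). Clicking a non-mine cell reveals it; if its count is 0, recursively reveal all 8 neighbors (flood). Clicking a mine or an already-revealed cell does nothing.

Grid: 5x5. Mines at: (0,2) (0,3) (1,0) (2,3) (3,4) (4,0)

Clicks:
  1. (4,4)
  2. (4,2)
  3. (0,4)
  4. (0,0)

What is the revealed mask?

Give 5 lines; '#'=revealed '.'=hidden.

Click 1 (4,4) count=1: revealed 1 new [(4,4)] -> total=1
Click 2 (4,2) count=0: revealed 6 new [(3,1) (3,2) (3,3) (4,1) (4,2) (4,3)] -> total=7
Click 3 (0,4) count=1: revealed 1 new [(0,4)] -> total=8
Click 4 (0,0) count=1: revealed 1 new [(0,0)] -> total=9

Answer: #...#
.....
.....
.###.
.####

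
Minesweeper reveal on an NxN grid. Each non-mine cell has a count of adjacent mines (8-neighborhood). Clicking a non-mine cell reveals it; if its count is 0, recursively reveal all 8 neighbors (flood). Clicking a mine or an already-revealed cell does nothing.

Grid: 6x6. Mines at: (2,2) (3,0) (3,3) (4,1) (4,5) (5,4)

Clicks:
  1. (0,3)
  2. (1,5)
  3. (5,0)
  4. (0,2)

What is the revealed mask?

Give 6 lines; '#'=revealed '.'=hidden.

Answer: ######
######
##.###
....##
......
#.....

Derivation:
Click 1 (0,3) count=0: revealed 19 new [(0,0) (0,1) (0,2) (0,3) (0,4) (0,5) (1,0) (1,1) (1,2) (1,3) (1,4) (1,5) (2,0) (2,1) (2,3) (2,4) (2,5) (3,4) (3,5)] -> total=19
Click 2 (1,5) count=0: revealed 0 new [(none)] -> total=19
Click 3 (5,0) count=1: revealed 1 new [(5,0)] -> total=20
Click 4 (0,2) count=0: revealed 0 new [(none)] -> total=20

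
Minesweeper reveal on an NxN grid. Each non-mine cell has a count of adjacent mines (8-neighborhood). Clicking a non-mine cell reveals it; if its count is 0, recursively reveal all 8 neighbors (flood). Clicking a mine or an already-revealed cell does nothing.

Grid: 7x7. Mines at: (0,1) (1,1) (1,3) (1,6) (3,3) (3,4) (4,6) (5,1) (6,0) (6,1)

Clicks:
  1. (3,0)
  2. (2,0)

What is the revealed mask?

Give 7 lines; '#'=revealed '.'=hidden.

Answer: .......
.......
###....
###....
###....
.......
.......

Derivation:
Click 1 (3,0) count=0: revealed 9 new [(2,0) (2,1) (2,2) (3,0) (3,1) (3,2) (4,0) (4,1) (4,2)] -> total=9
Click 2 (2,0) count=1: revealed 0 new [(none)] -> total=9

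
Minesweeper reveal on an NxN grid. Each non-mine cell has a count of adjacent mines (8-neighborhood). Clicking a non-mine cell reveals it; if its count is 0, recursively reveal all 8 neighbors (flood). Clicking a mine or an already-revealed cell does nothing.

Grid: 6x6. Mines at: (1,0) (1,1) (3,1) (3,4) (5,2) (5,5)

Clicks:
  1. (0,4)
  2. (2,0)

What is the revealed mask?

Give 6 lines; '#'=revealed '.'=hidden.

Click 1 (0,4) count=0: revealed 12 new [(0,2) (0,3) (0,4) (0,5) (1,2) (1,3) (1,4) (1,5) (2,2) (2,3) (2,4) (2,5)] -> total=12
Click 2 (2,0) count=3: revealed 1 new [(2,0)] -> total=13

Answer: ..####
..####
#.####
......
......
......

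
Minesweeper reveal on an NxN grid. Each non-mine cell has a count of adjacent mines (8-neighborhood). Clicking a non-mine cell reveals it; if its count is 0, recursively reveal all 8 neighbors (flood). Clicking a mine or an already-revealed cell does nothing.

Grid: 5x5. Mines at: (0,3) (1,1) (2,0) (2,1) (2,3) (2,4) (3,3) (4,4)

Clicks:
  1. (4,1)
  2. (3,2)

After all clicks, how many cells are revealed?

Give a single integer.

Answer: 6

Derivation:
Click 1 (4,1) count=0: revealed 6 new [(3,0) (3,1) (3,2) (4,0) (4,1) (4,2)] -> total=6
Click 2 (3,2) count=3: revealed 0 new [(none)] -> total=6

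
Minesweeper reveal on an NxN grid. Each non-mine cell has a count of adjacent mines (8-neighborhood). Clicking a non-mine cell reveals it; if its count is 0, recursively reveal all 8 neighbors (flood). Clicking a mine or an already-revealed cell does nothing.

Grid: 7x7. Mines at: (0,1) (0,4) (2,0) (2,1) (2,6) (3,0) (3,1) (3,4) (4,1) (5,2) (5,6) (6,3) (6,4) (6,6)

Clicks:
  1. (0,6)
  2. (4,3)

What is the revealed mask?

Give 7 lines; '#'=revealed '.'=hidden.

Answer: .....##
.....##
.......
.......
...#...
.......
.......

Derivation:
Click 1 (0,6) count=0: revealed 4 new [(0,5) (0,6) (1,5) (1,6)] -> total=4
Click 2 (4,3) count=2: revealed 1 new [(4,3)] -> total=5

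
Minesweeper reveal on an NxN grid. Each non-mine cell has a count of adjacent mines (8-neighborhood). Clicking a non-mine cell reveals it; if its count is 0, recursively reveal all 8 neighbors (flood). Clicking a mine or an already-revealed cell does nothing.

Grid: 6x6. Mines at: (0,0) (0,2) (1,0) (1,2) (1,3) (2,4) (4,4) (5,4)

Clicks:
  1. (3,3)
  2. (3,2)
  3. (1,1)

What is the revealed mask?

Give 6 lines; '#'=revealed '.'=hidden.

Click 1 (3,3) count=2: revealed 1 new [(3,3)] -> total=1
Click 2 (3,2) count=0: revealed 15 new [(2,0) (2,1) (2,2) (2,3) (3,0) (3,1) (3,2) (4,0) (4,1) (4,2) (4,3) (5,0) (5,1) (5,2) (5,3)] -> total=16
Click 3 (1,1) count=4: revealed 1 new [(1,1)] -> total=17

Answer: ......
.#....
####..
####..
####..
####..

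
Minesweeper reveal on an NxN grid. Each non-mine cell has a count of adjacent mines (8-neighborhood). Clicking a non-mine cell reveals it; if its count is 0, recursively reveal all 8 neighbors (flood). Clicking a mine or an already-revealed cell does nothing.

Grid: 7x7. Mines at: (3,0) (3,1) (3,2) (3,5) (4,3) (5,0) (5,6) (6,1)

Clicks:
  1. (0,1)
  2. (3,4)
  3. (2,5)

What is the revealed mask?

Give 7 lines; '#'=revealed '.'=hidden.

Click 1 (0,1) count=0: revealed 21 new [(0,0) (0,1) (0,2) (0,3) (0,4) (0,5) (0,6) (1,0) (1,1) (1,2) (1,3) (1,4) (1,5) (1,6) (2,0) (2,1) (2,2) (2,3) (2,4) (2,5) (2,6)] -> total=21
Click 2 (3,4) count=2: revealed 1 new [(3,4)] -> total=22
Click 3 (2,5) count=1: revealed 0 new [(none)] -> total=22

Answer: #######
#######
#######
....#..
.......
.......
.......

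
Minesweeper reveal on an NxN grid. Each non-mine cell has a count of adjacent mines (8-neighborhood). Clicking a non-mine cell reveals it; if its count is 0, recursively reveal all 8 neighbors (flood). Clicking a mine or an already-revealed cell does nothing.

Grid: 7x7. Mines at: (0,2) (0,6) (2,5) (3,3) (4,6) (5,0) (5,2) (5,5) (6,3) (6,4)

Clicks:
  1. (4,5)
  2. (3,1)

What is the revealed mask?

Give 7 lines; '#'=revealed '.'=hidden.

Answer: ##.....
###....
###....
###....
###..#.
.......
.......

Derivation:
Click 1 (4,5) count=2: revealed 1 new [(4,5)] -> total=1
Click 2 (3,1) count=0: revealed 14 new [(0,0) (0,1) (1,0) (1,1) (1,2) (2,0) (2,1) (2,2) (3,0) (3,1) (3,2) (4,0) (4,1) (4,2)] -> total=15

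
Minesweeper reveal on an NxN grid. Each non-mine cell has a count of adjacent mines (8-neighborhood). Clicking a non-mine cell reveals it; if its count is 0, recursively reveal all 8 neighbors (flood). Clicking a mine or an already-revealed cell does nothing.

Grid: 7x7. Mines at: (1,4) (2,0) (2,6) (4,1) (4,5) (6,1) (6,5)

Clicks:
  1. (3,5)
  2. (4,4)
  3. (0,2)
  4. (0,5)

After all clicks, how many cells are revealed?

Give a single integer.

Answer: 27

Derivation:
Click 1 (3,5) count=2: revealed 1 new [(3,5)] -> total=1
Click 2 (4,4) count=1: revealed 1 new [(4,4)] -> total=2
Click 3 (0,2) count=0: revealed 24 new [(0,0) (0,1) (0,2) (0,3) (1,0) (1,1) (1,2) (1,3) (2,1) (2,2) (2,3) (2,4) (3,1) (3,2) (3,3) (3,4) (4,2) (4,3) (5,2) (5,3) (5,4) (6,2) (6,3) (6,4)] -> total=26
Click 4 (0,5) count=1: revealed 1 new [(0,5)] -> total=27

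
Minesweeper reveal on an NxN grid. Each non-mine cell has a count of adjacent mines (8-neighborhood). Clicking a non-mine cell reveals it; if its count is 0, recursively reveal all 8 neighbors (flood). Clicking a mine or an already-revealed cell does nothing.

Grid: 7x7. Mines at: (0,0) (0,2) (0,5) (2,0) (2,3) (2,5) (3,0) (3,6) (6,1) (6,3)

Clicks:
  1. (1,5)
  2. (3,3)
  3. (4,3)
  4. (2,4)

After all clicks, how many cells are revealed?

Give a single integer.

Answer: 22

Derivation:
Click 1 (1,5) count=2: revealed 1 new [(1,5)] -> total=1
Click 2 (3,3) count=1: revealed 1 new [(3,3)] -> total=2
Click 3 (4,3) count=0: revealed 19 new [(3,1) (3,2) (3,4) (3,5) (4,1) (4,2) (4,3) (4,4) (4,5) (4,6) (5,1) (5,2) (5,3) (5,4) (5,5) (5,6) (6,4) (6,5) (6,6)] -> total=21
Click 4 (2,4) count=2: revealed 1 new [(2,4)] -> total=22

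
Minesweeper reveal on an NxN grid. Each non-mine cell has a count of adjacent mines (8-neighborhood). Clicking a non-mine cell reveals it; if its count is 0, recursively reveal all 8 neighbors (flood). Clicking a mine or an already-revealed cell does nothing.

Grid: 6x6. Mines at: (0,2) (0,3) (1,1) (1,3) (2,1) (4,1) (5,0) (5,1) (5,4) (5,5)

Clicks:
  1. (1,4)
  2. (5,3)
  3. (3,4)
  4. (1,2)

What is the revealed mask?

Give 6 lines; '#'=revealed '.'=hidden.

Answer: ....##
..#.##
..####
..####
..####
...#..

Derivation:
Click 1 (1,4) count=2: revealed 1 new [(1,4)] -> total=1
Click 2 (5,3) count=1: revealed 1 new [(5,3)] -> total=2
Click 3 (3,4) count=0: revealed 15 new [(0,4) (0,5) (1,5) (2,2) (2,3) (2,4) (2,5) (3,2) (3,3) (3,4) (3,5) (4,2) (4,3) (4,4) (4,5)] -> total=17
Click 4 (1,2) count=5: revealed 1 new [(1,2)] -> total=18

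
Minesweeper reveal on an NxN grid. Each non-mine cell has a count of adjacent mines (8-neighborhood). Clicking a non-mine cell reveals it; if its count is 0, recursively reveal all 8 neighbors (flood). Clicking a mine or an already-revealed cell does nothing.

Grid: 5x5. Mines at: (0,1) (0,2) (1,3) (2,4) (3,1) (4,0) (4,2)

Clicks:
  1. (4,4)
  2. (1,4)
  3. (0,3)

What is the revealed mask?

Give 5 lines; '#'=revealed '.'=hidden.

Click 1 (4,4) count=0: revealed 4 new [(3,3) (3,4) (4,3) (4,4)] -> total=4
Click 2 (1,4) count=2: revealed 1 new [(1,4)] -> total=5
Click 3 (0,3) count=2: revealed 1 new [(0,3)] -> total=6

Answer: ...#.
....#
.....
...##
...##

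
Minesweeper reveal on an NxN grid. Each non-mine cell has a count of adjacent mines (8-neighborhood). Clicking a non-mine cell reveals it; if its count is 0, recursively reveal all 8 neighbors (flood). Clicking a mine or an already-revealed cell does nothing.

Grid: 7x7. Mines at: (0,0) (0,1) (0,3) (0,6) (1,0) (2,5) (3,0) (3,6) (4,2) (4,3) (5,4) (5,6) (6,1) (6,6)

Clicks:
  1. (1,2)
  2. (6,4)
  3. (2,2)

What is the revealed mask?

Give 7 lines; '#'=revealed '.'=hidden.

Click 1 (1,2) count=2: revealed 1 new [(1,2)] -> total=1
Click 2 (6,4) count=1: revealed 1 new [(6,4)] -> total=2
Click 3 (2,2) count=0: revealed 11 new [(1,1) (1,3) (1,4) (2,1) (2,2) (2,3) (2,4) (3,1) (3,2) (3,3) (3,4)] -> total=13

Answer: .......
.####..
.####..
.####..
.......
.......
....#..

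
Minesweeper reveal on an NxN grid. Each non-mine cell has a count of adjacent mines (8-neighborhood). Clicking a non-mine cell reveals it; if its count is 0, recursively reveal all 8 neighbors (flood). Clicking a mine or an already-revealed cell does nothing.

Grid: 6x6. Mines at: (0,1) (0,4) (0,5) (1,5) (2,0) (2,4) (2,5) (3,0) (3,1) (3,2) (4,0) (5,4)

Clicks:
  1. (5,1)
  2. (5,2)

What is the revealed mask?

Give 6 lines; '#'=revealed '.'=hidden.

Answer: ......
......
......
......
.###..
.###..

Derivation:
Click 1 (5,1) count=1: revealed 1 new [(5,1)] -> total=1
Click 2 (5,2) count=0: revealed 5 new [(4,1) (4,2) (4,3) (5,2) (5,3)] -> total=6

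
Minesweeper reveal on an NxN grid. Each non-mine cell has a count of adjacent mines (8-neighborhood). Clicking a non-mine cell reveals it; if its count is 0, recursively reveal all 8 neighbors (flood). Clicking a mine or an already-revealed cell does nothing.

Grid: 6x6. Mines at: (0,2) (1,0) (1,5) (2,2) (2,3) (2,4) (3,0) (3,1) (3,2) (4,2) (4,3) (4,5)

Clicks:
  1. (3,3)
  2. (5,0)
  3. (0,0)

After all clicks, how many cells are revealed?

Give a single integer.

Click 1 (3,3) count=6: revealed 1 new [(3,3)] -> total=1
Click 2 (5,0) count=0: revealed 4 new [(4,0) (4,1) (5,0) (5,1)] -> total=5
Click 3 (0,0) count=1: revealed 1 new [(0,0)] -> total=6

Answer: 6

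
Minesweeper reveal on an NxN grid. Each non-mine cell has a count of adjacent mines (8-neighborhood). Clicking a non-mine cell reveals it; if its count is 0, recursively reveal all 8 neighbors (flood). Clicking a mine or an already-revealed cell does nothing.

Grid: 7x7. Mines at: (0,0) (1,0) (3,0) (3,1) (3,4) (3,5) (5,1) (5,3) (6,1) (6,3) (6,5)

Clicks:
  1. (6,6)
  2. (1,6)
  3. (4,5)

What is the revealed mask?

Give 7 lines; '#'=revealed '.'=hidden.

Answer: .######
.######
.######
.......
.....#.
.......
......#

Derivation:
Click 1 (6,6) count=1: revealed 1 new [(6,6)] -> total=1
Click 2 (1,6) count=0: revealed 18 new [(0,1) (0,2) (0,3) (0,4) (0,5) (0,6) (1,1) (1,2) (1,3) (1,4) (1,5) (1,6) (2,1) (2,2) (2,3) (2,4) (2,5) (2,6)] -> total=19
Click 3 (4,5) count=2: revealed 1 new [(4,5)] -> total=20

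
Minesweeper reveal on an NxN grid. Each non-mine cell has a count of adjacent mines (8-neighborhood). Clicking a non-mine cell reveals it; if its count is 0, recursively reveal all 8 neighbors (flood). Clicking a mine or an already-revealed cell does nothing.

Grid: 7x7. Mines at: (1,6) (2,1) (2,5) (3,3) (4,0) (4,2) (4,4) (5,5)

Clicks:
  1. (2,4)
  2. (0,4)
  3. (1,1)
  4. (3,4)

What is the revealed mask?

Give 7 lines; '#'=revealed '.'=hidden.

Answer: ######.
######.
..###..
....#..
.......
.......
.......

Derivation:
Click 1 (2,4) count=2: revealed 1 new [(2,4)] -> total=1
Click 2 (0,4) count=0: revealed 14 new [(0,0) (0,1) (0,2) (0,3) (0,4) (0,5) (1,0) (1,1) (1,2) (1,3) (1,4) (1,5) (2,2) (2,3)] -> total=15
Click 3 (1,1) count=1: revealed 0 new [(none)] -> total=15
Click 4 (3,4) count=3: revealed 1 new [(3,4)] -> total=16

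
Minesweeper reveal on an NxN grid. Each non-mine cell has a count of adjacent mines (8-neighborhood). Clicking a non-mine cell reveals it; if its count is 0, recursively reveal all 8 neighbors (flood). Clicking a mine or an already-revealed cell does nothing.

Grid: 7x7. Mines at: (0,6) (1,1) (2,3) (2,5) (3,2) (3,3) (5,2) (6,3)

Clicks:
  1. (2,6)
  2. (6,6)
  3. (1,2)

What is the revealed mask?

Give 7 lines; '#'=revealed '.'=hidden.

Answer: .......
..#....
......#
....###
....###
....###
....###

Derivation:
Click 1 (2,6) count=1: revealed 1 new [(2,6)] -> total=1
Click 2 (6,6) count=0: revealed 12 new [(3,4) (3,5) (3,6) (4,4) (4,5) (4,6) (5,4) (5,5) (5,6) (6,4) (6,5) (6,6)] -> total=13
Click 3 (1,2) count=2: revealed 1 new [(1,2)] -> total=14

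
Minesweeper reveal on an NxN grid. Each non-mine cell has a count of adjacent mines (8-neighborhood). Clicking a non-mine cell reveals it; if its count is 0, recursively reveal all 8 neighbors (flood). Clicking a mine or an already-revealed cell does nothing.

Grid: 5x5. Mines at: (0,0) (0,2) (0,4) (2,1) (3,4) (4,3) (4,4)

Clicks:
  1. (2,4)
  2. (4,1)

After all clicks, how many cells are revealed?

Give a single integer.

Answer: 7

Derivation:
Click 1 (2,4) count=1: revealed 1 new [(2,4)] -> total=1
Click 2 (4,1) count=0: revealed 6 new [(3,0) (3,1) (3,2) (4,0) (4,1) (4,2)] -> total=7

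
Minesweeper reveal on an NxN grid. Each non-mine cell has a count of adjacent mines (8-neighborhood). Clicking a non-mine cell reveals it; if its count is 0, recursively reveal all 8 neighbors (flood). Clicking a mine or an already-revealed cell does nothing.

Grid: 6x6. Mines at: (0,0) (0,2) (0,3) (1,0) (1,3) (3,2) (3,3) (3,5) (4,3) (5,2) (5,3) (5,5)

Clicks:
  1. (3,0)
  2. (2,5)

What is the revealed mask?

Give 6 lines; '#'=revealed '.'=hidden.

Click 1 (3,0) count=0: revealed 8 new [(2,0) (2,1) (3,0) (3,1) (4,0) (4,1) (5,0) (5,1)] -> total=8
Click 2 (2,5) count=1: revealed 1 new [(2,5)] -> total=9

Answer: ......
......
##...#
##....
##....
##....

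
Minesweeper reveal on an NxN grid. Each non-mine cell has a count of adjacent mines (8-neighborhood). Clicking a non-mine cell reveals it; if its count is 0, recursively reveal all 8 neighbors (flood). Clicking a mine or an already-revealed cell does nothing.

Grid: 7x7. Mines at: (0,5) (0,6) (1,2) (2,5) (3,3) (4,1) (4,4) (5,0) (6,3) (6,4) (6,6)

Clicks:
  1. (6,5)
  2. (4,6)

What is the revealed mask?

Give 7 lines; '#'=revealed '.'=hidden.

Answer: .......
.......
.......
.....##
.....##
.....##
.....#.

Derivation:
Click 1 (6,5) count=2: revealed 1 new [(6,5)] -> total=1
Click 2 (4,6) count=0: revealed 6 new [(3,5) (3,6) (4,5) (4,6) (5,5) (5,6)] -> total=7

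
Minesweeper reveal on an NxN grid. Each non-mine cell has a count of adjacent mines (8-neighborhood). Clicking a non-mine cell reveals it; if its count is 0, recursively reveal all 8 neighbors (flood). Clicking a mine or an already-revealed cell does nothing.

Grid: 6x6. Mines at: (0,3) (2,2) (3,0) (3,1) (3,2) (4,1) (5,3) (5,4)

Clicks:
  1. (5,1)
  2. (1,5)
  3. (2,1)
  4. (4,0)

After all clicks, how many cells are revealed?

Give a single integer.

Click 1 (5,1) count=1: revealed 1 new [(5,1)] -> total=1
Click 2 (1,5) count=0: revealed 14 new [(0,4) (0,5) (1,3) (1,4) (1,5) (2,3) (2,4) (2,5) (3,3) (3,4) (3,5) (4,3) (4,4) (4,5)] -> total=15
Click 3 (2,1) count=4: revealed 1 new [(2,1)] -> total=16
Click 4 (4,0) count=3: revealed 1 new [(4,0)] -> total=17

Answer: 17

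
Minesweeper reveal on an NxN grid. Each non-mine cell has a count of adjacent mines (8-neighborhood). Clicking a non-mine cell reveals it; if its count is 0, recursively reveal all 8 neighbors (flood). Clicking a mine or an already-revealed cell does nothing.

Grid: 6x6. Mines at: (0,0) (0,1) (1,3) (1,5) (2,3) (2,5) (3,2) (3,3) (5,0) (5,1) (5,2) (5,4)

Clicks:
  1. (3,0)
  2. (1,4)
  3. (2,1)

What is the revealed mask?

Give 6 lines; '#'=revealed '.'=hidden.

Click 1 (3,0) count=0: revealed 8 new [(1,0) (1,1) (2,0) (2,1) (3,0) (3,1) (4,0) (4,1)] -> total=8
Click 2 (1,4) count=4: revealed 1 new [(1,4)] -> total=9
Click 3 (2,1) count=1: revealed 0 new [(none)] -> total=9

Answer: ......
##..#.
##....
##....
##....
......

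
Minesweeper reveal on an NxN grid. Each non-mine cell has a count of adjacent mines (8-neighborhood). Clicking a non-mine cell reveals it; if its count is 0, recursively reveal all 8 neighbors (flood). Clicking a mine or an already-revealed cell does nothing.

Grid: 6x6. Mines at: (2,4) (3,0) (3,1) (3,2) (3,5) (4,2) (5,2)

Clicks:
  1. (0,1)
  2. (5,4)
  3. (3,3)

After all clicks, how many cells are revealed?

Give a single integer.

Click 1 (0,1) count=0: revealed 16 new [(0,0) (0,1) (0,2) (0,3) (0,4) (0,5) (1,0) (1,1) (1,2) (1,3) (1,4) (1,5) (2,0) (2,1) (2,2) (2,3)] -> total=16
Click 2 (5,4) count=0: revealed 6 new [(4,3) (4,4) (4,5) (5,3) (5,4) (5,5)] -> total=22
Click 3 (3,3) count=3: revealed 1 new [(3,3)] -> total=23

Answer: 23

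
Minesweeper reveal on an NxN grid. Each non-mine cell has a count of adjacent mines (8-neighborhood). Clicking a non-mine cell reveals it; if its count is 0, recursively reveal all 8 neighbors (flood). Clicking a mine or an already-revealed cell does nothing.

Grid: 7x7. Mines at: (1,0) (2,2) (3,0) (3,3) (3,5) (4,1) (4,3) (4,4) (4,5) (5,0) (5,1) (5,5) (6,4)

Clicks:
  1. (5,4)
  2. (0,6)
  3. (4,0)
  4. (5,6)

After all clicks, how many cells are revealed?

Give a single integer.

Answer: 19

Derivation:
Click 1 (5,4) count=5: revealed 1 new [(5,4)] -> total=1
Click 2 (0,6) count=0: revealed 16 new [(0,1) (0,2) (0,3) (0,4) (0,5) (0,6) (1,1) (1,2) (1,3) (1,4) (1,5) (1,6) (2,3) (2,4) (2,5) (2,6)] -> total=17
Click 3 (4,0) count=4: revealed 1 new [(4,0)] -> total=18
Click 4 (5,6) count=2: revealed 1 new [(5,6)] -> total=19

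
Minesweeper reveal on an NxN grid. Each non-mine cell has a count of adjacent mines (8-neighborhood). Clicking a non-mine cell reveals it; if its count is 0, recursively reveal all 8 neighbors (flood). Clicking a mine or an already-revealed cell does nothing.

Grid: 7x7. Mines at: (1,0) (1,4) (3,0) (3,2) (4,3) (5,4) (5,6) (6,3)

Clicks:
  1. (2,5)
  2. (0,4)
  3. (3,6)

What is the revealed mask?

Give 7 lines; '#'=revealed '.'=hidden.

Click 1 (2,5) count=1: revealed 1 new [(2,5)] -> total=1
Click 2 (0,4) count=1: revealed 1 new [(0,4)] -> total=2
Click 3 (3,6) count=0: revealed 12 new [(0,5) (0,6) (1,5) (1,6) (2,4) (2,6) (3,4) (3,5) (3,6) (4,4) (4,5) (4,6)] -> total=14

Answer: ....###
.....##
....###
....###
....###
.......
.......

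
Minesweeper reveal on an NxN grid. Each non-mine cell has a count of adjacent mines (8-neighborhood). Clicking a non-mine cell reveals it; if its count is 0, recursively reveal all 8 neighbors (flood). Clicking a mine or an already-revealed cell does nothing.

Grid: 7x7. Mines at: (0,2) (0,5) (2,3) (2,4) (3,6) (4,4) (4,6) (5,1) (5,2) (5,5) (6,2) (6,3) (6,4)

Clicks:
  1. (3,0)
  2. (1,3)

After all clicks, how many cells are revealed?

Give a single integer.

Answer: 15

Derivation:
Click 1 (3,0) count=0: revealed 14 new [(0,0) (0,1) (1,0) (1,1) (1,2) (2,0) (2,1) (2,2) (3,0) (3,1) (3,2) (4,0) (4,1) (4,2)] -> total=14
Click 2 (1,3) count=3: revealed 1 new [(1,3)] -> total=15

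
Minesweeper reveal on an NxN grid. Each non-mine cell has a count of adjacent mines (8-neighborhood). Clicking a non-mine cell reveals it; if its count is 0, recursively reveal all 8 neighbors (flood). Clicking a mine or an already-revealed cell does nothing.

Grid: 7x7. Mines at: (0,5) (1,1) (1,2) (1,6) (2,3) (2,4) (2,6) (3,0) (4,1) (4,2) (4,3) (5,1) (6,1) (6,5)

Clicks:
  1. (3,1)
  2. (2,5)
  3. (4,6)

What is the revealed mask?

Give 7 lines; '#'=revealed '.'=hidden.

Click 1 (3,1) count=3: revealed 1 new [(3,1)] -> total=1
Click 2 (2,5) count=3: revealed 1 new [(2,5)] -> total=2
Click 3 (4,6) count=0: revealed 9 new [(3,4) (3,5) (3,6) (4,4) (4,5) (4,6) (5,4) (5,5) (5,6)] -> total=11

Answer: .......
.......
.....#.
.#..###
....###
....###
.......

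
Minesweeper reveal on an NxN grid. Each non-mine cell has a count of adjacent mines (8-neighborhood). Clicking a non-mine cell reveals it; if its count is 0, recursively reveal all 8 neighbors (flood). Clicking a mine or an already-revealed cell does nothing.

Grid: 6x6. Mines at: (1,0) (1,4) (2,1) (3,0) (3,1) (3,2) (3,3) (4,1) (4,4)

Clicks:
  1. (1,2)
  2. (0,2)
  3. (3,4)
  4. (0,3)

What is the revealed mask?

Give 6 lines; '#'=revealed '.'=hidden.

Click 1 (1,2) count=1: revealed 1 new [(1,2)] -> total=1
Click 2 (0,2) count=0: revealed 5 new [(0,1) (0,2) (0,3) (1,1) (1,3)] -> total=6
Click 3 (3,4) count=2: revealed 1 new [(3,4)] -> total=7
Click 4 (0,3) count=1: revealed 0 new [(none)] -> total=7

Answer: .###..
.###..
......
....#.
......
......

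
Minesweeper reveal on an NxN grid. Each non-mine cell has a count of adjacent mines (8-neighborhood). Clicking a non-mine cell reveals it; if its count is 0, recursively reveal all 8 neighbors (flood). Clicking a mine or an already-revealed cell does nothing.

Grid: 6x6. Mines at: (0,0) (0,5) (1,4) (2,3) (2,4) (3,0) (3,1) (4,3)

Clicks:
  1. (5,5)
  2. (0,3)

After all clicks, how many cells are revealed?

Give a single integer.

Click 1 (5,5) count=0: revealed 6 new [(3,4) (3,5) (4,4) (4,5) (5,4) (5,5)] -> total=6
Click 2 (0,3) count=1: revealed 1 new [(0,3)] -> total=7

Answer: 7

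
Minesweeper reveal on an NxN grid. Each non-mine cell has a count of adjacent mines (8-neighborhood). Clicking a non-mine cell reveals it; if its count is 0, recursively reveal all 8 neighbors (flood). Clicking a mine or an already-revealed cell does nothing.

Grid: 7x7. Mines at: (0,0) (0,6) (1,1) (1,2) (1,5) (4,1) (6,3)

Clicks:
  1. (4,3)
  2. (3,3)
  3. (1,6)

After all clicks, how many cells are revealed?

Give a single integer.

Click 1 (4,3) count=0: revealed 23 new [(2,2) (2,3) (2,4) (2,5) (2,6) (3,2) (3,3) (3,4) (3,5) (3,6) (4,2) (4,3) (4,4) (4,5) (4,6) (5,2) (5,3) (5,4) (5,5) (5,6) (6,4) (6,5) (6,6)] -> total=23
Click 2 (3,3) count=0: revealed 0 new [(none)] -> total=23
Click 3 (1,6) count=2: revealed 1 new [(1,6)] -> total=24

Answer: 24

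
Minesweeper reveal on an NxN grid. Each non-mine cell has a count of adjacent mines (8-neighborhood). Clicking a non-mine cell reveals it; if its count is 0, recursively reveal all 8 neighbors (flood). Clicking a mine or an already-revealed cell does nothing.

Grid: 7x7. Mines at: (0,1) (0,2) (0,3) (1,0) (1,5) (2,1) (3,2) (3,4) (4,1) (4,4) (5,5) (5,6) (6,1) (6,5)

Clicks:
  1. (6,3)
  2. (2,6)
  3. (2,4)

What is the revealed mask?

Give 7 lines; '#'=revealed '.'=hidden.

Answer: .......
.......
....#.#
.......
.......
..###..
..###..

Derivation:
Click 1 (6,3) count=0: revealed 6 new [(5,2) (5,3) (5,4) (6,2) (6,3) (6,4)] -> total=6
Click 2 (2,6) count=1: revealed 1 new [(2,6)] -> total=7
Click 3 (2,4) count=2: revealed 1 new [(2,4)] -> total=8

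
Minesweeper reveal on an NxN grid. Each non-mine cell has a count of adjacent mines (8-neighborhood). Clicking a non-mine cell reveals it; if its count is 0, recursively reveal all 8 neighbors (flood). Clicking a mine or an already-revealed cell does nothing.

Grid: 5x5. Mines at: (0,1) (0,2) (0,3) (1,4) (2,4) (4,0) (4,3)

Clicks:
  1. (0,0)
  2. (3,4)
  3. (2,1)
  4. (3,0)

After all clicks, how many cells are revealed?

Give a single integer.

Answer: 14

Derivation:
Click 1 (0,0) count=1: revealed 1 new [(0,0)] -> total=1
Click 2 (3,4) count=2: revealed 1 new [(3,4)] -> total=2
Click 3 (2,1) count=0: revealed 12 new [(1,0) (1,1) (1,2) (1,3) (2,0) (2,1) (2,2) (2,3) (3,0) (3,1) (3,2) (3,3)] -> total=14
Click 4 (3,0) count=1: revealed 0 new [(none)] -> total=14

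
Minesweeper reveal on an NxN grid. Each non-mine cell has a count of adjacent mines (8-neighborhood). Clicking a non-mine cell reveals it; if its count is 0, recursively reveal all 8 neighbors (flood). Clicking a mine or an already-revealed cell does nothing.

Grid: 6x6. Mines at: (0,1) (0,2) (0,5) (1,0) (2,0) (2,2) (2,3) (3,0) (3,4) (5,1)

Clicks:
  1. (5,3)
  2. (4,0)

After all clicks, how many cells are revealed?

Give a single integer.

Answer: 9

Derivation:
Click 1 (5,3) count=0: revealed 8 new [(4,2) (4,3) (4,4) (4,5) (5,2) (5,3) (5,4) (5,5)] -> total=8
Click 2 (4,0) count=2: revealed 1 new [(4,0)] -> total=9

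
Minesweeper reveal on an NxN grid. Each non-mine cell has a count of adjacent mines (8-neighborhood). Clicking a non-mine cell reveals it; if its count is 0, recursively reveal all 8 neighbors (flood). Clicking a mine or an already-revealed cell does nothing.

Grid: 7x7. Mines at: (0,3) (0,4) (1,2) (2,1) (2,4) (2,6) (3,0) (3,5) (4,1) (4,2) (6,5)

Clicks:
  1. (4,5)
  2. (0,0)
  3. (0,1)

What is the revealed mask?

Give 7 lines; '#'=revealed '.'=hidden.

Answer: ##.....
##.....
.......
.......
.....#.
.......
.......

Derivation:
Click 1 (4,5) count=1: revealed 1 new [(4,5)] -> total=1
Click 2 (0,0) count=0: revealed 4 new [(0,0) (0,1) (1,0) (1,1)] -> total=5
Click 3 (0,1) count=1: revealed 0 new [(none)] -> total=5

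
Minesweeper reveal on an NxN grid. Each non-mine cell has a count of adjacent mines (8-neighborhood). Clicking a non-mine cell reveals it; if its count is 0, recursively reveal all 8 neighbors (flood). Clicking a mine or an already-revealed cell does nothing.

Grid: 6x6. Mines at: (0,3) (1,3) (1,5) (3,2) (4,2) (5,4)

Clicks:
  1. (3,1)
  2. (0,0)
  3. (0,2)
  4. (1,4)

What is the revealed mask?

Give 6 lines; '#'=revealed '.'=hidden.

Answer: ###...
###.#.
###...
##....
##....
##....

Derivation:
Click 1 (3,1) count=2: revealed 1 new [(3,1)] -> total=1
Click 2 (0,0) count=0: revealed 14 new [(0,0) (0,1) (0,2) (1,0) (1,1) (1,2) (2,0) (2,1) (2,2) (3,0) (4,0) (4,1) (5,0) (5,1)] -> total=15
Click 3 (0,2) count=2: revealed 0 new [(none)] -> total=15
Click 4 (1,4) count=3: revealed 1 new [(1,4)] -> total=16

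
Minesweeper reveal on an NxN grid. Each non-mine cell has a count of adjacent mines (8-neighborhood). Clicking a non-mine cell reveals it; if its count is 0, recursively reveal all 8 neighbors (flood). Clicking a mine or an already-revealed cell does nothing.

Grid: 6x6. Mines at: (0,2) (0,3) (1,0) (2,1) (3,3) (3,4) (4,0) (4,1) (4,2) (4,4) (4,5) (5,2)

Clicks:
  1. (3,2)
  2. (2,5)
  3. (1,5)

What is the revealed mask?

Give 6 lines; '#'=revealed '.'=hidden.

Click 1 (3,2) count=4: revealed 1 new [(3,2)] -> total=1
Click 2 (2,5) count=1: revealed 1 new [(2,5)] -> total=2
Click 3 (1,5) count=0: revealed 5 new [(0,4) (0,5) (1,4) (1,5) (2,4)] -> total=7

Answer: ....##
....##
....##
..#...
......
......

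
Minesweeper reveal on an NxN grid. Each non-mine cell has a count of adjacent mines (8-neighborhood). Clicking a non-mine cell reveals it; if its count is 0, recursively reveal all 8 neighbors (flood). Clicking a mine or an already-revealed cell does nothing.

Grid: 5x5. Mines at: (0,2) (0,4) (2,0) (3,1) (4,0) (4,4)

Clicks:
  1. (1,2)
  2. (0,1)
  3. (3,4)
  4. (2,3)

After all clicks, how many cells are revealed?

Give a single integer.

Answer: 10

Derivation:
Click 1 (1,2) count=1: revealed 1 new [(1,2)] -> total=1
Click 2 (0,1) count=1: revealed 1 new [(0,1)] -> total=2
Click 3 (3,4) count=1: revealed 1 new [(3,4)] -> total=3
Click 4 (2,3) count=0: revealed 7 new [(1,3) (1,4) (2,2) (2,3) (2,4) (3,2) (3,3)] -> total=10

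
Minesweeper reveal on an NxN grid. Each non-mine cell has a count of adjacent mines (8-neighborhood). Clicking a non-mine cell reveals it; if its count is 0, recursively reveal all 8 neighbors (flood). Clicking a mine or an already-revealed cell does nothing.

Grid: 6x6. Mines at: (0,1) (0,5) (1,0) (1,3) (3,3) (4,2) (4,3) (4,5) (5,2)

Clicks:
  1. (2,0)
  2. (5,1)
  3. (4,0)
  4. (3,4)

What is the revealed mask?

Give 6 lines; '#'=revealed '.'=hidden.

Click 1 (2,0) count=1: revealed 1 new [(2,0)] -> total=1
Click 2 (5,1) count=2: revealed 1 new [(5,1)] -> total=2
Click 3 (4,0) count=0: revealed 6 new [(2,1) (3,0) (3,1) (4,0) (4,1) (5,0)] -> total=8
Click 4 (3,4) count=3: revealed 1 new [(3,4)] -> total=9

Answer: ......
......
##....
##..#.
##....
##....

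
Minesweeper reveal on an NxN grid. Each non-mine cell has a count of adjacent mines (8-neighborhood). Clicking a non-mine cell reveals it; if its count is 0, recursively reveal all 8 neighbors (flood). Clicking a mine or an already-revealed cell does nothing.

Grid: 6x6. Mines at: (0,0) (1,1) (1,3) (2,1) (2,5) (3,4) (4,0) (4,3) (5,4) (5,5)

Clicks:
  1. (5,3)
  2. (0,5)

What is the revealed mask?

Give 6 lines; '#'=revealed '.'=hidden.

Click 1 (5,3) count=2: revealed 1 new [(5,3)] -> total=1
Click 2 (0,5) count=0: revealed 4 new [(0,4) (0,5) (1,4) (1,5)] -> total=5

Answer: ....##
....##
......
......
......
...#..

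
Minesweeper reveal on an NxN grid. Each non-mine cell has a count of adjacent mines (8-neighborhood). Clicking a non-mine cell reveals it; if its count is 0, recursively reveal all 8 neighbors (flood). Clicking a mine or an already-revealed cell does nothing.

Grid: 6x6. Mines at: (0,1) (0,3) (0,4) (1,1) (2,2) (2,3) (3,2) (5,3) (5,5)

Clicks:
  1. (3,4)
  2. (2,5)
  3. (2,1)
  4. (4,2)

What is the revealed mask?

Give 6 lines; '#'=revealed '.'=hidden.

Answer: ......
....##
.#..##
....##
..#.##
......

Derivation:
Click 1 (3,4) count=1: revealed 1 new [(3,4)] -> total=1
Click 2 (2,5) count=0: revealed 7 new [(1,4) (1,5) (2,4) (2,5) (3,5) (4,4) (4,5)] -> total=8
Click 3 (2,1) count=3: revealed 1 new [(2,1)] -> total=9
Click 4 (4,2) count=2: revealed 1 new [(4,2)] -> total=10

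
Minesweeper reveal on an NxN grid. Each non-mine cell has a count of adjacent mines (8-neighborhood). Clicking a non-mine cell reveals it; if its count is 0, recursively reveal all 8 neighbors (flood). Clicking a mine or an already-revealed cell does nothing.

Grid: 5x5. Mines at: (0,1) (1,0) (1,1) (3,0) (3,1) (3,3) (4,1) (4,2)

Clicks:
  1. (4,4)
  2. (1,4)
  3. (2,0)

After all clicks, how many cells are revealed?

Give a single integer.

Answer: 11

Derivation:
Click 1 (4,4) count=1: revealed 1 new [(4,4)] -> total=1
Click 2 (1,4) count=0: revealed 9 new [(0,2) (0,3) (0,4) (1,2) (1,3) (1,4) (2,2) (2,3) (2,4)] -> total=10
Click 3 (2,0) count=4: revealed 1 new [(2,0)] -> total=11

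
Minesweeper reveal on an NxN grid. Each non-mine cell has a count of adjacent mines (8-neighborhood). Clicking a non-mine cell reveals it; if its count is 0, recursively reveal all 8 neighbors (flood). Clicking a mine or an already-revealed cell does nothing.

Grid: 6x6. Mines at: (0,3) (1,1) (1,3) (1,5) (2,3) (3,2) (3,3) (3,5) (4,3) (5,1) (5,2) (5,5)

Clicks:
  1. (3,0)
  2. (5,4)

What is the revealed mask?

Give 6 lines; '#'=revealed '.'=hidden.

Answer: ......
......
##....
##....
##....
....#.

Derivation:
Click 1 (3,0) count=0: revealed 6 new [(2,0) (2,1) (3,0) (3,1) (4,0) (4,1)] -> total=6
Click 2 (5,4) count=2: revealed 1 new [(5,4)] -> total=7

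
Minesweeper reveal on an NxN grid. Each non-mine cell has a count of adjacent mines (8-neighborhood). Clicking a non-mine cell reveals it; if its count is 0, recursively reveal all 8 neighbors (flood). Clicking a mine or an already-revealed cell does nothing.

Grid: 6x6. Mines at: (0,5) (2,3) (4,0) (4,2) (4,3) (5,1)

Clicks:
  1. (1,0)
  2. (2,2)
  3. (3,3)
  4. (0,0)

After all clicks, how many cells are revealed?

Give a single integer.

Click 1 (1,0) count=0: revealed 16 new [(0,0) (0,1) (0,2) (0,3) (0,4) (1,0) (1,1) (1,2) (1,3) (1,4) (2,0) (2,1) (2,2) (3,0) (3,1) (3,2)] -> total=16
Click 2 (2,2) count=1: revealed 0 new [(none)] -> total=16
Click 3 (3,3) count=3: revealed 1 new [(3,3)] -> total=17
Click 4 (0,0) count=0: revealed 0 new [(none)] -> total=17

Answer: 17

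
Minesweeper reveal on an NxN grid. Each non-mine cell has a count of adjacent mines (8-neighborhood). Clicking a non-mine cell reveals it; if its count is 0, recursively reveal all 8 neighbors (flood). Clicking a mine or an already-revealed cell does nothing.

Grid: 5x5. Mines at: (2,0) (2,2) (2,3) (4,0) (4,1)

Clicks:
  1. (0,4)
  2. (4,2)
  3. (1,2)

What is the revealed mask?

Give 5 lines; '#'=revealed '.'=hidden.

Answer: #####
#####
.....
.....
..#..

Derivation:
Click 1 (0,4) count=0: revealed 10 new [(0,0) (0,1) (0,2) (0,3) (0,4) (1,0) (1,1) (1,2) (1,3) (1,4)] -> total=10
Click 2 (4,2) count=1: revealed 1 new [(4,2)] -> total=11
Click 3 (1,2) count=2: revealed 0 new [(none)] -> total=11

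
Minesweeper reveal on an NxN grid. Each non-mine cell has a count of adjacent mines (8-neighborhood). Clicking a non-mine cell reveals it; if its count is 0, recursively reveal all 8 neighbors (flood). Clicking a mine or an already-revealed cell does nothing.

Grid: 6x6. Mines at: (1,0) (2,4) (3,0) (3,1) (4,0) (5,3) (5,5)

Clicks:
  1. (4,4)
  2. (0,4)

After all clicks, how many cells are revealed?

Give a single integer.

Click 1 (4,4) count=2: revealed 1 new [(4,4)] -> total=1
Click 2 (0,4) count=0: revealed 13 new [(0,1) (0,2) (0,3) (0,4) (0,5) (1,1) (1,2) (1,3) (1,4) (1,5) (2,1) (2,2) (2,3)] -> total=14

Answer: 14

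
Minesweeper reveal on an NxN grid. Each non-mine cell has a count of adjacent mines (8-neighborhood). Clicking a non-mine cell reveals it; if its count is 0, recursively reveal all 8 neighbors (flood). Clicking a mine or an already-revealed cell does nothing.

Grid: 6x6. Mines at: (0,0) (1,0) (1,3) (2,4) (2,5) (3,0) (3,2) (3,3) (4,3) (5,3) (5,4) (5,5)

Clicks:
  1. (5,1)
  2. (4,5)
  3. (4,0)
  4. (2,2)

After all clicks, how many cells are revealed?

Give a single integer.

Answer: 8

Derivation:
Click 1 (5,1) count=0: revealed 6 new [(4,0) (4,1) (4,2) (5,0) (5,1) (5,2)] -> total=6
Click 2 (4,5) count=2: revealed 1 new [(4,5)] -> total=7
Click 3 (4,0) count=1: revealed 0 new [(none)] -> total=7
Click 4 (2,2) count=3: revealed 1 new [(2,2)] -> total=8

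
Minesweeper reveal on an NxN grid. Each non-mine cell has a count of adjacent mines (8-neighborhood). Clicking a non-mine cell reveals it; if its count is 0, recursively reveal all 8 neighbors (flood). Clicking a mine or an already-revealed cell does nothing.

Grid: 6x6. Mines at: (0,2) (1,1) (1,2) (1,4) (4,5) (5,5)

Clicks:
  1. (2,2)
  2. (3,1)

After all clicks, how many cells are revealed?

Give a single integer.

Answer: 20

Derivation:
Click 1 (2,2) count=2: revealed 1 new [(2,2)] -> total=1
Click 2 (3,1) count=0: revealed 19 new [(2,0) (2,1) (2,3) (2,4) (3,0) (3,1) (3,2) (3,3) (3,4) (4,0) (4,1) (4,2) (4,3) (4,4) (5,0) (5,1) (5,2) (5,3) (5,4)] -> total=20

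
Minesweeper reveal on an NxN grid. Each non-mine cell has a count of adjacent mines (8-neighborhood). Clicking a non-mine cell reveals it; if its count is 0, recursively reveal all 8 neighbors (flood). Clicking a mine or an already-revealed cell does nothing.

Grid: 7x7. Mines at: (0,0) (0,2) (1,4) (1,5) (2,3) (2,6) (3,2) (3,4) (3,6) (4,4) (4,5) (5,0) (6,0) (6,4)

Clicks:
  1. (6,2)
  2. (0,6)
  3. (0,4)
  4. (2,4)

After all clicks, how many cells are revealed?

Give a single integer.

Answer: 12

Derivation:
Click 1 (6,2) count=0: revealed 9 new [(4,1) (4,2) (4,3) (5,1) (5,2) (5,3) (6,1) (6,2) (6,3)] -> total=9
Click 2 (0,6) count=1: revealed 1 new [(0,6)] -> total=10
Click 3 (0,4) count=2: revealed 1 new [(0,4)] -> total=11
Click 4 (2,4) count=4: revealed 1 new [(2,4)] -> total=12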